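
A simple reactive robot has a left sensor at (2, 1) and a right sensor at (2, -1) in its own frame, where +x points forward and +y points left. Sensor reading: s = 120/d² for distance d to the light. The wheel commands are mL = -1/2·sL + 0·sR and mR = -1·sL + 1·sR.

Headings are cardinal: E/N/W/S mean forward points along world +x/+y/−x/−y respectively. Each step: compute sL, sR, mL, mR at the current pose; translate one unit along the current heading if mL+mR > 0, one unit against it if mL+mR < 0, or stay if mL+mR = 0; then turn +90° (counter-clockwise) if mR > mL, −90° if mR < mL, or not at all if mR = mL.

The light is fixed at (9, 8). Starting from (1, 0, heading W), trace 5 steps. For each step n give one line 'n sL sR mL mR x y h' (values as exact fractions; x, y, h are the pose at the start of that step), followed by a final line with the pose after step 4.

n=0: pose=(1,0,W); sL=120/181, sR=120/149; mL=-60/181, mR=3840/26969; mL+mR=-5100/26969 → advance -1; mR−mL=12780/26969 → turn +1·90°
n=1: pose=(2,0,S); sL=15/17, sR=30/41; mL=-15/34, mR=-105/697; mL+mR=-825/1394 → advance -1; mR−mL=405/1394 → turn +1·90°
n=2: pose=(2,1,E); sL=120/61, sR=120/89; mL=-60/61, mR=-3360/5429; mL+mR=-8700/5429 → advance -1; mR−mL=1980/5429 → turn +1·90°
n=3: pose=(1,1,N); sL=60/53, sR=60/37; mL=-30/53, mR=960/1961; mL+mR=-150/1961 → advance -1; mR−mL=2070/1961 → turn +1·90°
n=4: pose=(1,0,W); sL=120/181, sR=120/149; mL=-60/181, mR=3840/26969; mL+mR=-5100/26969 → advance -1; mR−mL=12780/26969 → turn +1·90°

0 120/181 120/149 -60/181 3840/26969 1 0 W
1 15/17 30/41 -15/34 -105/697 2 0 S
2 120/61 120/89 -60/61 -3360/5429 2 1 E
3 60/53 60/37 -30/53 960/1961 1 1 N
4 120/181 120/149 -60/181 3840/26969 1 0 W
final 2 0 S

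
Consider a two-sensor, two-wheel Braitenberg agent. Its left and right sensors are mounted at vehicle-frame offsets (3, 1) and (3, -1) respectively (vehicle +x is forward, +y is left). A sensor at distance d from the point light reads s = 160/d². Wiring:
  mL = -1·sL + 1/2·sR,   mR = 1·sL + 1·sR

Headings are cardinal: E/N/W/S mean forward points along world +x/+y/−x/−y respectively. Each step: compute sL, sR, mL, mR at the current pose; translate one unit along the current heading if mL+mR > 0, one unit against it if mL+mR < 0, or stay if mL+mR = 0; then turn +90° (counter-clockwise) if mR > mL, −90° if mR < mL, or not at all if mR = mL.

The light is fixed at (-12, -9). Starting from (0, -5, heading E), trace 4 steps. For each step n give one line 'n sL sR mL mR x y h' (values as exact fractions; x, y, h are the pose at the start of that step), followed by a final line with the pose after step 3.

n=0: pose=(0,-5,E); sL=16/25, sR=80/117; mL=-872/2925, mR=3872/2925; mL+mR=40/39 → advance +1; mR−mL=4744/2925 → turn +1·90°
n=1: pose=(1,-5,N); sL=160/193, sR=32/49; mL=-4752/9457, mR=14016/9457; mL+mR=48/49 → advance +1; mR−mL=18768/9457 → turn +1·90°
n=2: pose=(1,-4,W); sL=40/29, sR=20/17; mL=-390/493, mR=1260/493; mL+mR=30/17 → advance +1; mR−mL=1650/493 → turn +1·90°
n=3: pose=(0,-4,S); sL=160/173, sR=32/25; mL=-1232/4325, mR=9536/4325; mL+mR=48/25 → advance +1; mR−mL=10768/4325 → turn +1·90°

0 16/25 80/117 -872/2925 3872/2925 0 -5 E
1 160/193 32/49 -4752/9457 14016/9457 1 -5 N
2 40/29 20/17 -390/493 1260/493 1 -4 W
3 160/173 32/25 -1232/4325 9536/4325 0 -4 S
final 0 -5 E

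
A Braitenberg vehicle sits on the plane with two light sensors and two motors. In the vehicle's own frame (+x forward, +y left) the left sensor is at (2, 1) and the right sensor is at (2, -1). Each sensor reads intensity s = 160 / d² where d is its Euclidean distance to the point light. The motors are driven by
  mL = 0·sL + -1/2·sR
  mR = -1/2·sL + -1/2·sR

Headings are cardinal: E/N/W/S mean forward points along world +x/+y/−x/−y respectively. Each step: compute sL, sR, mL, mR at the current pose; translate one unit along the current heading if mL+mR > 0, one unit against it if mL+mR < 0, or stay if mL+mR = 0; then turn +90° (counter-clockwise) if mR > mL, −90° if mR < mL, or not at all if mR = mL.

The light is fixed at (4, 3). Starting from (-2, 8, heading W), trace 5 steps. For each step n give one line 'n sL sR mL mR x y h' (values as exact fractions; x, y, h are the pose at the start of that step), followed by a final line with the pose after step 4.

0 2 8/5 -4/5 -9/5 -2 8 W
1 32/17 32/13 -16/13 -480/221 -1 8 N
2 80/17 80/9 -40/9 -1040/153 -1 7 E
3 160/29 160/53 -80/53 -6560/1537 -2 7 S
4 2 8/5 -4/5 -9/5 -2 8 W
final -1 8 N

n=0: pose=(-2,8,W); sL=2, sR=8/5; mL=-4/5, mR=-9/5; mL+mR=-13/5 → advance -1; mR−mL=-1 → turn -1·90°
n=1: pose=(-1,8,N); sL=32/17, sR=32/13; mL=-16/13, mR=-480/221; mL+mR=-752/221 → advance -1; mR−mL=-16/17 → turn -1·90°
n=2: pose=(-1,7,E); sL=80/17, sR=80/9; mL=-40/9, mR=-1040/153; mL+mR=-1720/153 → advance -1; mR−mL=-40/17 → turn -1·90°
n=3: pose=(-2,7,S); sL=160/29, sR=160/53; mL=-80/53, mR=-6560/1537; mL+mR=-8880/1537 → advance -1; mR−mL=-80/29 → turn -1·90°
n=4: pose=(-2,8,W); sL=2, sR=8/5; mL=-4/5, mR=-9/5; mL+mR=-13/5 → advance -1; mR−mL=-1 → turn -1·90°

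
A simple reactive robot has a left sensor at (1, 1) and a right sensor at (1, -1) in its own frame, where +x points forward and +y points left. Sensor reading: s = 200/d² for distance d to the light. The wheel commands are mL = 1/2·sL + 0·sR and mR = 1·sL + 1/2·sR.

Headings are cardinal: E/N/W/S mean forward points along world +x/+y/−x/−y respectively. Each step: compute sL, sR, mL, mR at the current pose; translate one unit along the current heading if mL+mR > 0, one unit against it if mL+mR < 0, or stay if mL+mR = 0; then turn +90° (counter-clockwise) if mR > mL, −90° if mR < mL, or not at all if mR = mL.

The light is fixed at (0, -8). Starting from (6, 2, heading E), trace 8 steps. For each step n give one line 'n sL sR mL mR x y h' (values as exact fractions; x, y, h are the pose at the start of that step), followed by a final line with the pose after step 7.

n=0: pose=(6,2,E); sL=20/17, sR=20/13; mL=10/17, mR=430/221; mL+mR=560/221 → advance +1; mR−mL=300/221 → turn +1·90°
n=1: pose=(7,2,N); sL=200/157, sR=40/37; mL=100/157, mR=10540/5809; mL+mR=14240/5809 → advance +1; mR−mL=6840/5809 → turn +1·90°
n=2: pose=(7,3,W); sL=25/17, sR=10/9; mL=25/34, mR=310/153; mL+mR=845/306 → advance +1; mR−mL=395/306 → turn +1·90°
n=3: pose=(6,3,S); sL=200/149, sR=8/5; mL=100/149, mR=1596/745; mL+mR=2096/745 → advance +1; mR−mL=1096/745 → turn +1·90°
n=4: pose=(6,2,E); sL=20/17, sR=20/13; mL=10/17, mR=430/221; mL+mR=560/221 → advance +1; mR−mL=300/221 → turn +1·90°
n=5: pose=(7,2,N); sL=200/157, sR=40/37; mL=100/157, mR=10540/5809; mL+mR=14240/5809 → advance +1; mR−mL=6840/5809 → turn +1·90°
n=6: pose=(7,3,W); sL=25/17, sR=10/9; mL=25/34, mR=310/153; mL+mR=845/306 → advance +1; mR−mL=395/306 → turn +1·90°
n=7: pose=(6,3,S); sL=200/149, sR=8/5; mL=100/149, mR=1596/745; mL+mR=2096/745 → advance +1; mR−mL=1096/745 → turn +1·90°

0 20/17 20/13 10/17 430/221 6 2 E
1 200/157 40/37 100/157 10540/5809 7 2 N
2 25/17 10/9 25/34 310/153 7 3 W
3 200/149 8/5 100/149 1596/745 6 3 S
4 20/17 20/13 10/17 430/221 6 2 E
5 200/157 40/37 100/157 10540/5809 7 2 N
6 25/17 10/9 25/34 310/153 7 3 W
7 200/149 8/5 100/149 1596/745 6 3 S
final 6 2 E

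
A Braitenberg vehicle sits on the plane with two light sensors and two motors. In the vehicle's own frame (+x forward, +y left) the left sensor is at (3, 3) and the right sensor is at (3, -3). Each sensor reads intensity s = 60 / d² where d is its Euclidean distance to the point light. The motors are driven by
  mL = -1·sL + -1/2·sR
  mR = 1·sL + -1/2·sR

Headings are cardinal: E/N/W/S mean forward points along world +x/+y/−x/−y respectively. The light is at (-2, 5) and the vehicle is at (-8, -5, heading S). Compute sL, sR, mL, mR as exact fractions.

left sensor world pos  = (-5, -8); dL² = 178
right sensor world pos = (-11, -8); dR² = 250
sL = 60/178 = 30/89
sR = 60/250 = 6/25
mL = -1·sL + -1/2·sR = -1017/2225
mR = 1·sL + -1/2·sR = 483/2225

30/89 6/25 -1017/2225 483/2225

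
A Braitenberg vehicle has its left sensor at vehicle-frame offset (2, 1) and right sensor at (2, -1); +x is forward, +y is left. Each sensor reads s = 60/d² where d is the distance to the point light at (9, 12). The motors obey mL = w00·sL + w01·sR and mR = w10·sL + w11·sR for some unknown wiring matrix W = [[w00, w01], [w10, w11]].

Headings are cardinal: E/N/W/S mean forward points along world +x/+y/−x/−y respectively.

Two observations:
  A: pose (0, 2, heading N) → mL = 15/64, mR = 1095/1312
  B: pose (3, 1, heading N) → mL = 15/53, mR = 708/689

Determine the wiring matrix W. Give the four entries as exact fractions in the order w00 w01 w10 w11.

0 1/2 1 1

obs A: pose=(0,2,N) → sL=15/41, sR=15/32, mL=15/64, mR=1095/1312
obs B: pose=(3,1,N) → sL=6/13, sR=30/53, mL=15/53, mR=708/689
sensor matrix S = [[15/41, 15/32], [6/13, 30/53]]; det S = -4185/451984
solve [mL_A; mL_B] = S·[w00; w01] and [mR_A; mR_B] = S·[w10; w11]:
  w00 = 0, w01 = 1/2, w10 = 1, w11 = 1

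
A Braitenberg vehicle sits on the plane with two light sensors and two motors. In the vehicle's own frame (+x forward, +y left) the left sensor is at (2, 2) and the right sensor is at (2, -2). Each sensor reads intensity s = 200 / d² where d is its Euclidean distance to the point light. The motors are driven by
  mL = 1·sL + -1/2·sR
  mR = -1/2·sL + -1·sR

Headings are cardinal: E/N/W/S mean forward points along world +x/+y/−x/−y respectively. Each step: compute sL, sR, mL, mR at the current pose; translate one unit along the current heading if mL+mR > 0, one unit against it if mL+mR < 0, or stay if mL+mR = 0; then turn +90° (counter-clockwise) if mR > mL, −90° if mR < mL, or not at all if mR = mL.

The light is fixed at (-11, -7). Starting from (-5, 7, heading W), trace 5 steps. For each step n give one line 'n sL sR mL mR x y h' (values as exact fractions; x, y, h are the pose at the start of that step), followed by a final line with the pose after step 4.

n=0: pose=(-5,7,W); sL=5/4, sR=25/34; mL=15/17, mR=-185/136; mL+mR=-65/136 → advance -1; mR−mL=-305/136 → turn -1·90°
n=1: pose=(-4,7,N); sL=200/281, sR=200/337; mL=39300/94697, mR=-89900/94697; mL+mR=-50600/94697 → advance -1; mR−mL=-129200/94697 → turn -1·90°
n=2: pose=(-4,6,E); sL=100/153, sR=100/101; mL=2450/15453, mR=-20350/15453; mL+mR=-17900/15453 → advance -1; mR−mL=-7600/5151 → turn -1·90°
n=3: pose=(-5,6,S); sL=40/37, sR=200/137; mL=1780/5069, mR=-10140/5069; mL+mR=-8360/5069 → advance -1; mR−mL=-11920/5069 → turn -1·90°
n=4: pose=(-5,7,W); sL=5/4, sR=25/34; mL=15/17, mR=-185/136; mL+mR=-65/136 → advance -1; mR−mL=-305/136 → turn -1·90°

0 5/4 25/34 15/17 -185/136 -5 7 W
1 200/281 200/337 39300/94697 -89900/94697 -4 7 N
2 100/153 100/101 2450/15453 -20350/15453 -4 6 E
3 40/37 200/137 1780/5069 -10140/5069 -5 6 S
4 5/4 25/34 15/17 -185/136 -5 7 W
final -4 7 N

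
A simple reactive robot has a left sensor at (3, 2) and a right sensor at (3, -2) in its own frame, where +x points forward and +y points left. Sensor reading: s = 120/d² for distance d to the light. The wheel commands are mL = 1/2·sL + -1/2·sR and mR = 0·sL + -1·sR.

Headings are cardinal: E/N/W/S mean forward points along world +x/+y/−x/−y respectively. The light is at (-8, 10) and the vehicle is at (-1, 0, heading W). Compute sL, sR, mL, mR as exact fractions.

3/4 3/2 -3/8 -3/2

left sensor world pos  = (-4, -2); dL² = 160
right sensor world pos = (-4, 2); dR² = 80
sL = 120/160 = 3/4
sR = 120/80 = 3/2
mL = 1/2·sL + -1/2·sR = -3/8
mR = 0·sL + -1·sR = -3/2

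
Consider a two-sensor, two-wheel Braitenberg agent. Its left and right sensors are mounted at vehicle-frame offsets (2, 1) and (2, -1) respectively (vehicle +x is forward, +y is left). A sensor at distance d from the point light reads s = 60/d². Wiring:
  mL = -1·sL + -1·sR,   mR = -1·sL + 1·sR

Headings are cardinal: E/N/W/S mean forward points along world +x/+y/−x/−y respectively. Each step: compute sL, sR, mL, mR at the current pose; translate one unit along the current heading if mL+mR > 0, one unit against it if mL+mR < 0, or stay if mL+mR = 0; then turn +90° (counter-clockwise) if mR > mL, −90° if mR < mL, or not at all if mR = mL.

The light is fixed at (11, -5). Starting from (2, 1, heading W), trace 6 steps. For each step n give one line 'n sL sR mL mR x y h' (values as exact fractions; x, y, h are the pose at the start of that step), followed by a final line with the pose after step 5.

n=0: pose=(2,1,W); sL=30/73, sR=6/17; mL=-948/1241, mR=-72/1241; mL+mR=-60/73 → advance -1; mR−mL=12/17 → turn +1·90°
n=1: pose=(3,1,S); sL=12/13, sR=60/97; mL=-1944/1261, mR=-384/1261; mL+mR=-24/13 → advance -1; mR−mL=120/97 → turn +1·90°
n=2: pose=(3,2,E); sL=3/5, sR=5/6; mL=-43/30, mR=7/30; mL+mR=-6/5 → advance -1; mR−mL=5/3 → turn +1·90°
n=3: pose=(2,2,N); sL=60/181, sR=12/29; mL=-3912/5249, mR=432/5249; mL+mR=-120/181 → advance -1; mR−mL=24/29 → turn +1·90°
n=4: pose=(2,1,W); sL=30/73, sR=6/17; mL=-948/1241, mR=-72/1241; mL+mR=-60/73 → advance -1; mR−mL=12/17 → turn +1·90°
n=5: pose=(3,1,S); sL=12/13, sR=60/97; mL=-1944/1261, mR=-384/1261; mL+mR=-24/13 → advance -1; mR−mL=120/97 → turn +1·90°

0 30/73 6/17 -948/1241 -72/1241 2 1 W
1 12/13 60/97 -1944/1261 -384/1261 3 1 S
2 3/5 5/6 -43/30 7/30 3 2 E
3 60/181 12/29 -3912/5249 432/5249 2 2 N
4 30/73 6/17 -948/1241 -72/1241 2 1 W
5 12/13 60/97 -1944/1261 -384/1261 3 1 S
final 3 2 E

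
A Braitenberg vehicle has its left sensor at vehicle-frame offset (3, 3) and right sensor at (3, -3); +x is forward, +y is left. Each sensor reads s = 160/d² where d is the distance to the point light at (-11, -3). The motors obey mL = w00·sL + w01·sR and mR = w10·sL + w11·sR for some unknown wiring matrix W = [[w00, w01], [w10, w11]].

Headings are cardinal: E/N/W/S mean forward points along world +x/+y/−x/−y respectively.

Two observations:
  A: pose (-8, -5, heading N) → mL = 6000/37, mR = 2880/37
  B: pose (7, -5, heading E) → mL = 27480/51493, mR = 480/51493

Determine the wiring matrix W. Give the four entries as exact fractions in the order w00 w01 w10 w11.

obs A: pose=(-8,-5,N) → sL=160, sR=160/37, mL=6000/37, mR=2880/37
obs B: pose=(7,-5,E) → sL=80/221, sR=80/233, mL=27480/51493, mR=480/51493
sensor matrix S = [[160, 160/37], [80/221, 80/233]]; det S = 101683200/1905241
solve [mL_A; mL_B] = S·[w00; w01] and [mR_A; mR_B] = S·[w10; w11]:
  w00 = 1, w01 = 1/2, w10 = 1/2, w11 = -1/2

1 1/2 1/2 -1/2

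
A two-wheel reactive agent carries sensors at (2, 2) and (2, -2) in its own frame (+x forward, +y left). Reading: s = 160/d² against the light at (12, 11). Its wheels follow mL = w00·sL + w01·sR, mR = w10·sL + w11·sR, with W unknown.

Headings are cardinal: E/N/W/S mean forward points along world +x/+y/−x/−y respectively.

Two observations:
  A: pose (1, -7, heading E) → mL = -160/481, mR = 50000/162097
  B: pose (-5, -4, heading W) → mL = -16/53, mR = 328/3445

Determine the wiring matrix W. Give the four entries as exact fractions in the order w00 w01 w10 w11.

obs A: pose=(1,-7,E) → sL=160/337, sR=160/481, mL=-160/481, mR=50000/162097
obs B: pose=(-5,-4,W) → sL=16/65, sR=16/53, mL=-16/53, mR=328/3445
sensor matrix S = [[160/337, 160/481], [16/65, 16/53]]; det S = 6862848/111684833
solve [mL_A; mL_B] = S·[w00; w01] and [mR_A; mR_B] = S·[w10; w11]:
  w00 = 0, w01 = -1, w10 = 1, w11 = -1/2

0 -1 1 -1/2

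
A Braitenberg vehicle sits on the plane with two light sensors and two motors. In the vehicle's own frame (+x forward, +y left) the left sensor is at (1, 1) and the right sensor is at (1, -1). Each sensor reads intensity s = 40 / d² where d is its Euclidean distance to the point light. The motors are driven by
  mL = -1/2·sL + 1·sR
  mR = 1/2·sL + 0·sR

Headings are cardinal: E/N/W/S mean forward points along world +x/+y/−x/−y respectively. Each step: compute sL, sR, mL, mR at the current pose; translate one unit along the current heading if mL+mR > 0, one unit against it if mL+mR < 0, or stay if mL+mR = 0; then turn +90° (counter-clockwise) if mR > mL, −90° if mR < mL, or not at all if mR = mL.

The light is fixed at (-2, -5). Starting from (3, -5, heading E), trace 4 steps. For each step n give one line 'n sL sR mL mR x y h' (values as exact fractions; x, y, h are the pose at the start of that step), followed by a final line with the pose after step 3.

n=0: pose=(3,-5,E); sL=40/37, sR=40/37; mL=20/37, mR=20/37; mL+mR=40/37 → advance +1; mR−mL=0 → turn +0·90°
n=1: pose=(4,-5,E); sL=4/5, sR=4/5; mL=2/5, mR=2/5; mL+mR=4/5 → advance +1; mR−mL=0 → turn +0·90°
n=2: pose=(5,-5,E); sL=8/13, sR=8/13; mL=4/13, mR=4/13; mL+mR=8/13 → advance +1; mR−mL=0 → turn +0·90°
n=3: pose=(6,-5,E); sL=20/41, sR=20/41; mL=10/41, mR=10/41; mL+mR=20/41 → advance +1; mR−mL=0 → turn +0·90°

0 40/37 40/37 20/37 20/37 3 -5 E
1 4/5 4/5 2/5 2/5 4 -5 E
2 8/13 8/13 4/13 4/13 5 -5 E
3 20/41 20/41 10/41 10/41 6 -5 E
final 7 -5 E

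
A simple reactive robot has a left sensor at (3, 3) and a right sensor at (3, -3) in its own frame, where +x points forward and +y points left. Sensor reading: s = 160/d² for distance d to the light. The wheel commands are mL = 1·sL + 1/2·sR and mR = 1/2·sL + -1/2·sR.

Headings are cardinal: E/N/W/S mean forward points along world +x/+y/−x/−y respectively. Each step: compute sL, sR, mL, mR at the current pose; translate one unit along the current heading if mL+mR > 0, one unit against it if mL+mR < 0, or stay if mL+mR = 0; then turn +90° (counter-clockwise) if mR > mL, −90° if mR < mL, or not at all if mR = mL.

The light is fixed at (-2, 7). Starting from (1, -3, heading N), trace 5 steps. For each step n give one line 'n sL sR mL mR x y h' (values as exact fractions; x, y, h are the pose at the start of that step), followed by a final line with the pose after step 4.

n=0: pose=(1,-3,N); sL=160/49, sR=32/17; mL=3504/833, mR=576/833; mL+mR=240/49 → advance +1; mR−mL=-2928/833 → turn -1·90°
n=1: pose=(1,-2,E); sL=20/9, sR=8/9; mL=8/3, mR=2/3; mL+mR=10/3 → advance +1; mR−mL=-2 → turn -1·90°
n=2: pose=(2,-2,S); sL=160/193, sR=32/29; mL=7728/5597, mR=-768/5597; mL+mR=240/193 → advance +1; mR−mL=-8496/5597 → turn -1·90°
n=3: pose=(2,-3,W); sL=16/17, sR=16/5; mL=216/85, mR=-96/85; mL+mR=24/17 → advance +1; mR−mL=-312/85 → turn -1·90°
n=4: pose=(1,-3,N); sL=160/49, sR=32/17; mL=3504/833, mR=576/833; mL+mR=240/49 → advance +1; mR−mL=-2928/833 → turn -1·90°

0 160/49 32/17 3504/833 576/833 1 -3 N
1 20/9 8/9 8/3 2/3 1 -2 E
2 160/193 32/29 7728/5597 -768/5597 2 -2 S
3 16/17 16/5 216/85 -96/85 2 -3 W
4 160/49 32/17 3504/833 576/833 1 -3 N
final 1 -2 E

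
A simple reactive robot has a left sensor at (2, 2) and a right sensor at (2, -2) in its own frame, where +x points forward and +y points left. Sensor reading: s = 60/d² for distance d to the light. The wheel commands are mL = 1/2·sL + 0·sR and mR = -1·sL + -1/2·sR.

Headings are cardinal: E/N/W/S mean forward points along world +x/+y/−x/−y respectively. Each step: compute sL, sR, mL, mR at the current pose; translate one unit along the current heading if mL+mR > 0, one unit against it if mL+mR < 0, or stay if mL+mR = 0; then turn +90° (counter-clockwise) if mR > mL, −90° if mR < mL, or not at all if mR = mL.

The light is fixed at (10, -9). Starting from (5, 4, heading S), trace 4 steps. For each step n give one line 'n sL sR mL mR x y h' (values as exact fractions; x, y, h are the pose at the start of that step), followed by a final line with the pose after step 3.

n=0: pose=(5,4,S); sL=6/13, sR=6/17; mL=3/13, mR=-141/221; mL+mR=-90/221 → advance -1; mR−mL=-192/221 → turn -1·90°
n=1: pose=(5,5,W); sL=60/193, sR=12/61; mL=30/193, mR=-4818/11773; mL+mR=-2988/11773 → advance -1; mR−mL=-6648/11773 → turn -1·90°
n=2: pose=(6,5,N); sL=15/73, sR=3/13; mL=15/146, mR=-609/1898; mL+mR=-207/949 → advance -1; mR−mL=-402/949 → turn -1·90°
n=3: pose=(6,4,E); sL=60/229, sR=12/25; mL=30/229, mR=-2874/5725; mL+mR=-2124/5725 → advance -1; mR−mL=-3624/5725 → turn -1·90°

0 6/13 6/17 3/13 -141/221 5 4 S
1 60/193 12/61 30/193 -4818/11773 5 5 W
2 15/73 3/13 15/146 -609/1898 6 5 N
3 60/229 12/25 30/229 -2874/5725 6 4 E
final 5 4 S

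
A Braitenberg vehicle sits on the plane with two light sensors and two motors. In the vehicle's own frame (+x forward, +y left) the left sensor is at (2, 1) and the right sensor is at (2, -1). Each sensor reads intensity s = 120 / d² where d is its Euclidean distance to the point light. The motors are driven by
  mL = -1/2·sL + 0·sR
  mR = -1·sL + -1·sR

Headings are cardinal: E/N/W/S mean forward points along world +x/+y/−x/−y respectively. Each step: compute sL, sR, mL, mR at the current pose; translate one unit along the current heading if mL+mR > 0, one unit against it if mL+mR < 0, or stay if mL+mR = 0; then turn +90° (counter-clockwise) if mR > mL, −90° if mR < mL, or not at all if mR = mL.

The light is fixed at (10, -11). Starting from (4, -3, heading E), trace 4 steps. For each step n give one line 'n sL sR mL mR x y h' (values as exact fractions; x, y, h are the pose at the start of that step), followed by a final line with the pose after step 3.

0 120/97 24/13 -60/97 -3888/1261 4 -3 E
1 5/3 6/5 -5/6 -43/15 3 -3 S
2 24/29 120/181 -12/29 -7824/5249 3 -2 W
3 12/17 60/73 -6/17 -1896/1241 4 -2 N
final 4 -3 E

n=0: pose=(4,-3,E); sL=120/97, sR=24/13; mL=-60/97, mR=-3888/1261; mL+mR=-4668/1261 → advance -1; mR−mL=-3108/1261 → turn -1·90°
n=1: pose=(3,-3,S); sL=5/3, sR=6/5; mL=-5/6, mR=-43/15; mL+mR=-37/10 → advance -1; mR−mL=-61/30 → turn -1·90°
n=2: pose=(3,-2,W); sL=24/29, sR=120/181; mL=-12/29, mR=-7824/5249; mL+mR=-9996/5249 → advance -1; mR−mL=-5652/5249 → turn -1·90°
n=3: pose=(4,-2,N); sL=12/17, sR=60/73; mL=-6/17, mR=-1896/1241; mL+mR=-2334/1241 → advance -1; mR−mL=-1458/1241 → turn -1·90°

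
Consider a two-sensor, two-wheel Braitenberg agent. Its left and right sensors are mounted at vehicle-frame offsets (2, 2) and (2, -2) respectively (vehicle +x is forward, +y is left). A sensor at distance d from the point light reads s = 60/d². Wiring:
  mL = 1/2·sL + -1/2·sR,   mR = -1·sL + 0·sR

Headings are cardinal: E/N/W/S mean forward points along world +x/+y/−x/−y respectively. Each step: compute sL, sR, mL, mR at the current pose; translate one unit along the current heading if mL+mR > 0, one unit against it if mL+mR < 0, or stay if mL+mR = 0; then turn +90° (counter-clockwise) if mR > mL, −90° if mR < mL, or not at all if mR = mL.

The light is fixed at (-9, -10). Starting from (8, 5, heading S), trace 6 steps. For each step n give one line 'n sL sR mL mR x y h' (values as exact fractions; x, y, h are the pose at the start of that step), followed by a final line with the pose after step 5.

0 6/53 30/197 -204/10441 -6/53 8 5 S
1 60/421 20/183 1280/77043 -60/421 8 6 W
2 3/29 15/181 54/5249 -3/29 9 6 N
3 60/689 60/569 -3600/392041 -60/689 9 5 E
4 6/53 30/197 -204/10441 -6/53 8 5 S
5 60/421 20/183 1280/77043 -60/421 8 6 W
final 9 6 N

n=0: pose=(8,5,S); sL=6/53, sR=30/197; mL=-204/10441, mR=-6/53; mL+mR=-1386/10441 → advance -1; mR−mL=-978/10441 → turn -1·90°
n=1: pose=(8,6,W); sL=60/421, sR=20/183; mL=1280/77043, mR=-60/421; mL+mR=-9700/77043 → advance -1; mR−mL=-12260/77043 → turn -1·90°
n=2: pose=(9,6,N); sL=3/29, sR=15/181; mL=54/5249, mR=-3/29; mL+mR=-489/5249 → advance -1; mR−mL=-597/5249 → turn -1·90°
n=3: pose=(9,5,E); sL=60/689, sR=60/569; mL=-3600/392041, mR=-60/689; mL+mR=-37740/392041 → advance -1; mR−mL=-30540/392041 → turn -1·90°
n=4: pose=(8,5,S); sL=6/53, sR=30/197; mL=-204/10441, mR=-6/53; mL+mR=-1386/10441 → advance -1; mR−mL=-978/10441 → turn -1·90°
n=5: pose=(8,6,W); sL=60/421, sR=20/183; mL=1280/77043, mR=-60/421; mL+mR=-9700/77043 → advance -1; mR−mL=-12260/77043 → turn -1·90°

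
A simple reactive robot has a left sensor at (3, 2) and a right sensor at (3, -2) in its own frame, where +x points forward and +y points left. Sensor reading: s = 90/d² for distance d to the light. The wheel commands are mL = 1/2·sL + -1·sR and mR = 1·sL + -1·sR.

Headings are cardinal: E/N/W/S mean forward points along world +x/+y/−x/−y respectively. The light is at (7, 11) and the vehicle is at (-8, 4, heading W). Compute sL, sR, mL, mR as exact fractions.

2/9 90/349 -461/3141 -112/3141

left sensor world pos  = (-11, 2); dL² = 405
right sensor world pos = (-11, 6); dR² = 349
sL = 90/405 = 2/9
sR = 90/349 = 90/349
mL = 1/2·sL + -1·sR = -461/3141
mR = 1·sL + -1·sR = -112/3141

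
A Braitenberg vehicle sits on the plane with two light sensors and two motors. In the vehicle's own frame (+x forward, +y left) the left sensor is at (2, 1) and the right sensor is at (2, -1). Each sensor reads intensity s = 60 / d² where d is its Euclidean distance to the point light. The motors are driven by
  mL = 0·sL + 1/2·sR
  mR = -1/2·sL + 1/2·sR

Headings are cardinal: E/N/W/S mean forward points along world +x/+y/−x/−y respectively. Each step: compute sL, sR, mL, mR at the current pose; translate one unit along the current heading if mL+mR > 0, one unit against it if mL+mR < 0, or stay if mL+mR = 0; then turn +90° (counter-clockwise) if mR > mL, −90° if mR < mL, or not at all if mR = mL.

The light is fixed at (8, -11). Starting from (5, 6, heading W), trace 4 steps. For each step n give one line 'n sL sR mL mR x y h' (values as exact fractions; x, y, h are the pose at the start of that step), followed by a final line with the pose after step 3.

0 60/281 60/349 30/349 -2040/98069 5 6 W
1 30/193 6/37 3/37 24/7141 4 6 N
2 12/73 60/293 30/293 432/21389 4 7 E
3 3/13 15/68 15/136 -9/1768 5 7 S
final 5 6 W

n=0: pose=(5,6,W); sL=60/281, sR=60/349; mL=30/349, mR=-2040/98069; mL+mR=6390/98069 → advance +1; mR−mL=-30/281 → turn -1·90°
n=1: pose=(4,6,N); sL=30/193, sR=6/37; mL=3/37, mR=24/7141; mL+mR=603/7141 → advance +1; mR−mL=-15/193 → turn -1·90°
n=2: pose=(4,7,E); sL=12/73, sR=60/293; mL=30/293, mR=432/21389; mL+mR=2622/21389 → advance +1; mR−mL=-6/73 → turn -1·90°
n=3: pose=(5,7,S); sL=3/13, sR=15/68; mL=15/136, mR=-9/1768; mL+mR=93/884 → advance +1; mR−mL=-3/26 → turn -1·90°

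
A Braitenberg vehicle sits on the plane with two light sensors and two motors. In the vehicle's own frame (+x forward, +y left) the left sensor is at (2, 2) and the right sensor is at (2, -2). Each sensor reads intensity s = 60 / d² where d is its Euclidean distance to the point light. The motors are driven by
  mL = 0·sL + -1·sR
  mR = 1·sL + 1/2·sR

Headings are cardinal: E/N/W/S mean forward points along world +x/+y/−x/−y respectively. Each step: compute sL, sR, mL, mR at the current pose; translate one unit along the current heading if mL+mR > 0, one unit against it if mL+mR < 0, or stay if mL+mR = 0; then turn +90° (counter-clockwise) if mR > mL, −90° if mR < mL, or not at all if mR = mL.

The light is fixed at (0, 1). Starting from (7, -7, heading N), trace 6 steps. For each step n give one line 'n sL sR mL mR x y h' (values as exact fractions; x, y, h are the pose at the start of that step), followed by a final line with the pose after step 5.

0 60/61 20/39 -20/39 2950/2379 7 -7 N
1 30/53 6/5 -6/5 309/265 7 -6 W
2 60/181 20/39 -20/39 4150/7059 8 -6 S
3 15/34 3/10 -3/10 201/340 8 -7 E
4 12/17 60/157 -60/157 2394/2669 9 -7 N
5 6/13 30/37 -30/37 417/481 9 -6 W
final 8 -6 S

n=0: pose=(7,-7,N); sL=60/61, sR=20/39; mL=-20/39, mR=2950/2379; mL+mR=1730/2379 → advance +1; mR−mL=1390/793 → turn +1·90°
n=1: pose=(7,-6,W); sL=30/53, sR=6/5; mL=-6/5, mR=309/265; mL+mR=-9/265 → advance -1; mR−mL=627/265 → turn +1·90°
n=2: pose=(8,-6,S); sL=60/181, sR=20/39; mL=-20/39, mR=4150/7059; mL+mR=530/7059 → advance +1; mR−mL=2590/2353 → turn +1·90°
n=3: pose=(8,-7,E); sL=15/34, sR=3/10; mL=-3/10, mR=201/340; mL+mR=99/340 → advance +1; mR−mL=303/340 → turn +1·90°
n=4: pose=(9,-7,N); sL=12/17, sR=60/157; mL=-60/157, mR=2394/2669; mL+mR=1374/2669 → advance +1; mR−mL=3414/2669 → turn +1·90°
n=5: pose=(9,-6,W); sL=6/13, sR=30/37; mL=-30/37, mR=417/481; mL+mR=27/481 → advance +1; mR−mL=807/481 → turn +1·90°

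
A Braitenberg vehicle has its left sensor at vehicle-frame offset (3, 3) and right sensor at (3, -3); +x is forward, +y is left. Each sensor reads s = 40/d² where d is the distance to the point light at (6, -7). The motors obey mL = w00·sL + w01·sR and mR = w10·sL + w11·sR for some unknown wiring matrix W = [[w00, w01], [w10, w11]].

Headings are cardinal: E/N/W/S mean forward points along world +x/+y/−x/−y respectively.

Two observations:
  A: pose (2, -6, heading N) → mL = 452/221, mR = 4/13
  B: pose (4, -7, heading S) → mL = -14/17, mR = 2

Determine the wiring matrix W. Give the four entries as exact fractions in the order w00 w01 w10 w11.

obs A: pose=(2,-6,N) → sL=8/13, sR=40/17, mL=452/221, mR=4/13
obs B: pose=(4,-7,S) → sL=4, sR=20/17, mL=-14/17, mR=2
sensor matrix S = [[8/13, 40/17], [4, 20/17]]; det S = -1920/221
solve [mL_A; mL_B] = S·[w00; w01] and [mR_A; mR_B] = S·[w10; w11]:
  w00 = -1/2, w01 = 1, w10 = 1/2, w11 = 0

-1/2 1 1/2 0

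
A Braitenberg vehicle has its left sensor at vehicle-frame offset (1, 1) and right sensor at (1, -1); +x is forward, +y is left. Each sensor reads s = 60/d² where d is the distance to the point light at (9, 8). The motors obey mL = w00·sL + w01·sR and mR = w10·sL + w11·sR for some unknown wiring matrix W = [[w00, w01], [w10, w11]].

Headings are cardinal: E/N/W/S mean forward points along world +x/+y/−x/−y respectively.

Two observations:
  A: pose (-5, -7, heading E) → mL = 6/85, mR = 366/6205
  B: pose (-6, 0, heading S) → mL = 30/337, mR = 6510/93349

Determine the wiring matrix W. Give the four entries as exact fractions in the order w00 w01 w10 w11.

obs A: pose=(-5,-7,E) → sL=12/73, sR=12/85, mL=6/85, mR=366/6205
obs B: pose=(-6,0,S) → sL=60/277, sR=60/337, mL=30/337, mR=6510/93349
sensor matrix S = [[12/73, 12/85], [60/277, 60/337]]; det S = -152064/115846109
solve [mL_A; mL_B] = S·[w00; w01] and [mR_A; mR_B] = S·[w10; w11]:
  w00 = 0, w01 = 1/2, w10 = -1/2, w11 = 1

0 1/2 -1/2 1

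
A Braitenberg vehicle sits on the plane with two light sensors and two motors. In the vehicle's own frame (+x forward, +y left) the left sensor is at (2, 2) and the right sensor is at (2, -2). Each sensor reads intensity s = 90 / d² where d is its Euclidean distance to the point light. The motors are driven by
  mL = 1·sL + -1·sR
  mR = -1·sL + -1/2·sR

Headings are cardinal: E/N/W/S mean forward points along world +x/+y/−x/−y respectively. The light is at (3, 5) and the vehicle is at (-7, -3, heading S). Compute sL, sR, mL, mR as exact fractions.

45/82 45/122 450/2501 -7335/10004

left sensor world pos  = (-5, -5); dL² = 164
right sensor world pos = (-9, -5); dR² = 244
sL = 90/164 = 45/82
sR = 90/244 = 45/122
mL = 1·sL + -1·sR = 450/2501
mR = -1·sL + -1/2·sR = -7335/10004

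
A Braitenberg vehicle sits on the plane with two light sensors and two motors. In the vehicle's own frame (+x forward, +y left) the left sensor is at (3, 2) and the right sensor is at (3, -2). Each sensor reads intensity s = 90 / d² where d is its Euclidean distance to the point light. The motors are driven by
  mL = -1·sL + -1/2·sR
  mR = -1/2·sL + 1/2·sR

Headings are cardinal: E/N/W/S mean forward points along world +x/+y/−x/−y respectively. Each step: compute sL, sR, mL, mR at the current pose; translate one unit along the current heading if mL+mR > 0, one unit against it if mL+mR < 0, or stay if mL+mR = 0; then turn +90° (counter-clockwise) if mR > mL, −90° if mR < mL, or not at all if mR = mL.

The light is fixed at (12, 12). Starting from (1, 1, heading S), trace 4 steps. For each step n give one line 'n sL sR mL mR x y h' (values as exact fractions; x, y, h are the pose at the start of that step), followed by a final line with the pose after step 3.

0 90/277 18/73 -9063/20221 -792/20221 1 1 S
1 45/64 45/104 -765/832 -225/1664 1 2 E
2 18/49 90/149 -4887/7301 864/7301 0 2 N
3 45/197 5/17 -2515/6698 110/3349 0 1 W
final 1 1 S

n=0: pose=(1,1,S); sL=90/277, sR=18/73; mL=-9063/20221, mR=-792/20221; mL+mR=-135/277 → advance -1; mR−mL=8271/20221 → turn +1·90°
n=1: pose=(1,2,E); sL=45/64, sR=45/104; mL=-765/832, mR=-225/1664; mL+mR=-135/128 → advance -1; mR−mL=1305/1664 → turn +1·90°
n=2: pose=(0,2,N); sL=18/49, sR=90/149; mL=-4887/7301, mR=864/7301; mL+mR=-27/49 → advance -1; mR−mL=5751/7301 → turn +1·90°
n=3: pose=(0,1,W); sL=45/197, sR=5/17; mL=-2515/6698, mR=110/3349; mL+mR=-135/394 → advance -1; mR−mL=2735/6698 → turn +1·90°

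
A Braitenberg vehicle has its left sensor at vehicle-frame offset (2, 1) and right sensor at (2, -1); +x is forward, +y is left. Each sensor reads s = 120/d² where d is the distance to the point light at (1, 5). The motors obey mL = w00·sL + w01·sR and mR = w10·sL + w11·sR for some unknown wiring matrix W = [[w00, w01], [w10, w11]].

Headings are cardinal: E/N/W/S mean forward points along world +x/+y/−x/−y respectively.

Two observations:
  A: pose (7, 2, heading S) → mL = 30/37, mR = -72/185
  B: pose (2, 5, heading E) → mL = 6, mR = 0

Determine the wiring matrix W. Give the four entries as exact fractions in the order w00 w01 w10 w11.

1/2 0 1/2 -1/2

obs A: pose=(7,2,S) → sL=60/37, sR=12/5, mL=30/37, mR=-72/185
obs B: pose=(2,5,E) → sL=12, sR=12, mL=6, mR=0
sensor matrix S = [[60/37, 12/5], [12, 12]]; det S = -1728/185
solve [mL_A; mL_B] = S·[w00; w01] and [mR_A; mR_B] = S·[w10; w11]:
  w00 = 1/2, w01 = 0, w10 = 1/2, w11 = -1/2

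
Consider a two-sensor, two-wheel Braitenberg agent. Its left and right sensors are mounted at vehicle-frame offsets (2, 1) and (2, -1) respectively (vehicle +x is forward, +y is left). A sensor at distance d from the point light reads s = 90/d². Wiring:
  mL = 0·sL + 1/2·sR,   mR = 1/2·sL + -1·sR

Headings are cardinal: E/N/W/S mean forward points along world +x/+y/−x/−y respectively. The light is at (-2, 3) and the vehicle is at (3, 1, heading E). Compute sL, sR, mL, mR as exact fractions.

9/5 45/29 45/58 -189/290

left sensor world pos  = (5, 2); dL² = 50
right sensor world pos = (5, 0); dR² = 58
sL = 90/50 = 9/5
sR = 90/58 = 45/29
mL = 0·sL + 1/2·sR = 45/58
mR = 1/2·sL + -1·sR = -189/290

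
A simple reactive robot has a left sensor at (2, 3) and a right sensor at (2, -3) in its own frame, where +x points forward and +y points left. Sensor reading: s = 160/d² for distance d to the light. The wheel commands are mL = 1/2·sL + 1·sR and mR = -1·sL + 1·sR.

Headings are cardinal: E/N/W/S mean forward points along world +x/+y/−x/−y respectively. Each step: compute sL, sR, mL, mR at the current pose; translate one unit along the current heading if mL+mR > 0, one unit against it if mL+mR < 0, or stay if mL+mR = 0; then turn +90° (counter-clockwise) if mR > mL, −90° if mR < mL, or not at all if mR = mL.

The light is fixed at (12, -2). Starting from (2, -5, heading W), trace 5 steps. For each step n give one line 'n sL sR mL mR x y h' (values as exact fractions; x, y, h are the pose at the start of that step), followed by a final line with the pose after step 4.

n=0: pose=(2,-5,W); sL=8/9, sR=10/9; mL=14/9, mR=2/9; mL+mR=16/9 → advance +1; mR−mL=-4/3 → turn -1·90°
n=1: pose=(1,-5,N); sL=160/197, sR=32/13; mL=7344/2561, mR=4224/2561; mL+mR=11568/2561 → advance +1; mR−mL=-240/197 → turn -1·90°
n=2: pose=(1,-4,E); sL=80/41, sR=80/53; mL=5400/2173, mR=-960/2173; mL+mR=4440/2173 → advance +1; mR−mL=-120/41 → turn -1·90°
n=3: pose=(2,-4,S); sL=32/13, sR=32/37; mL=1008/481, mR=-768/481; mL+mR=240/481 → advance +1; mR−mL=-48/13 → turn -1·90°
n=4: pose=(2,-5,W); sL=8/9, sR=10/9; mL=14/9, mR=2/9; mL+mR=16/9 → advance +1; mR−mL=-4/3 → turn -1·90°

0 8/9 10/9 14/9 2/9 2 -5 W
1 160/197 32/13 7344/2561 4224/2561 1 -5 N
2 80/41 80/53 5400/2173 -960/2173 1 -4 E
3 32/13 32/37 1008/481 -768/481 2 -4 S
4 8/9 10/9 14/9 2/9 2 -5 W
final 1 -5 N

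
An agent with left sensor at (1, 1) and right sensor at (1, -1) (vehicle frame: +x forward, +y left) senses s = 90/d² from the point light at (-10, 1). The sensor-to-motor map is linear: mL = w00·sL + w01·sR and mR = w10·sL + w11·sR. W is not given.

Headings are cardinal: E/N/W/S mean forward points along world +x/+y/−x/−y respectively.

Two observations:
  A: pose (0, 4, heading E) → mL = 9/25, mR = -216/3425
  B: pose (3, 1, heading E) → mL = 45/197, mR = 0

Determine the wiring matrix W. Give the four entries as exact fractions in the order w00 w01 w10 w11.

0 1/2 1 -1

obs A: pose=(0,4,E) → sL=90/137, sR=18/25, mL=9/25, mR=-216/3425
obs B: pose=(3,1,E) → sL=90/197, sR=90/197, mL=45/197, mR=0
sensor matrix S = [[90/137, 18/25], [90/197, 90/197]]; det S = -3888/134945
solve [mL_A; mL_B] = S·[w00; w01] and [mR_A; mR_B] = S·[w10; w11]:
  w00 = 0, w01 = 1/2, w10 = 1, w11 = -1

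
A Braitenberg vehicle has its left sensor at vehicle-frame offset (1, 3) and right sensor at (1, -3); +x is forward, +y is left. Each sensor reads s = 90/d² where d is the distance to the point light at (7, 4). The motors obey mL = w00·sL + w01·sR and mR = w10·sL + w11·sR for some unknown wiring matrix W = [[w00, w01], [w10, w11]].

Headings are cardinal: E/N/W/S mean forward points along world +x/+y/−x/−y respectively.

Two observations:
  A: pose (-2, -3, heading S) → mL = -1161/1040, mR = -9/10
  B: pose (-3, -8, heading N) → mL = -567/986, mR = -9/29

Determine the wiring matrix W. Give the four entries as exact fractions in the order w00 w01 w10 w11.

obs A: pose=(-2,-3,S) → sL=9/10, sR=45/104, mL=-1161/1040, mR=-9/10
obs B: pose=(-3,-8,N) → sL=9/29, sR=9/17, mL=-567/986, mR=-9/29
sensor matrix S = [[9/10, 45/104], [9/29, 9/17]]; det S = 87723/256360
solve [mL_A; mL_B] = S·[w00; w01] and [mR_A; mR_B] = S·[w10; w11]:
  w00 = -1, w01 = -1/2, w10 = -1, w11 = 0

-1 -1/2 -1 0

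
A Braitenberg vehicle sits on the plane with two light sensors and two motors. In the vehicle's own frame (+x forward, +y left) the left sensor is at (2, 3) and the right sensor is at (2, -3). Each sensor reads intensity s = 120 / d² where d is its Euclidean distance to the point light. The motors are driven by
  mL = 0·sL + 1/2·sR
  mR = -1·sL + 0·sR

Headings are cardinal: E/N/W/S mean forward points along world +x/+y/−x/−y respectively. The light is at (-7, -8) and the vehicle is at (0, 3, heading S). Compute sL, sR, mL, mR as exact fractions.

left sensor world pos  = (3, 1); dL² = 181
right sensor world pos = (-3, 1); dR² = 97
sL = 120/181 = 120/181
sR = 120/97 = 120/97
mL = 0·sL + 1/2·sR = 60/97
mR = -1·sL + 0·sR = -120/181

120/181 120/97 60/97 -120/181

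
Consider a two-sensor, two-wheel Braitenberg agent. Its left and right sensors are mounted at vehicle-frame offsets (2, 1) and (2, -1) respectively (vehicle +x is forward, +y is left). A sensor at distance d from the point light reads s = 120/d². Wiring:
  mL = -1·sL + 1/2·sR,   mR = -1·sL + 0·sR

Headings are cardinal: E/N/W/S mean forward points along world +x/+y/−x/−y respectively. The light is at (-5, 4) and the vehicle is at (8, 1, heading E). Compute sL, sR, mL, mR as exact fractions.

left sensor world pos  = (10, 2); dL² = 229
right sensor world pos = (10, 0); dR² = 241
sL = 120/229 = 120/229
sR = 120/241 = 120/241
mL = -1·sL + 1/2·sR = -15180/55189
mR = -1·sL + 0·sR = -120/229

120/229 120/241 -15180/55189 -120/229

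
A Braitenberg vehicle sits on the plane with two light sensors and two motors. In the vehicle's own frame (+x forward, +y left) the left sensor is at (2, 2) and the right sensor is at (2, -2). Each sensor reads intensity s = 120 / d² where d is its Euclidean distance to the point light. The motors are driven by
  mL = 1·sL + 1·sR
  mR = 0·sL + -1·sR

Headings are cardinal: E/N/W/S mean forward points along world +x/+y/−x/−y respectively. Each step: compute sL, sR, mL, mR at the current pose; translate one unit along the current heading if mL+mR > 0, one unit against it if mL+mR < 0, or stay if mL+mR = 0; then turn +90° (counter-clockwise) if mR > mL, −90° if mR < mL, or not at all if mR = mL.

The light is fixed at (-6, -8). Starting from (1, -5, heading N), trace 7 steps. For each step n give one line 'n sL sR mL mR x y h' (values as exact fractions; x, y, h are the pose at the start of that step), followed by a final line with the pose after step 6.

0 12/5 60/53 936/265 -60/53 1 -5 N
1 40/39 24/17 1616/663 -24/17 1 -4 E
2 15/13 3 54/13 -3 2 -4 S
3 120/37 120/61 11760/2257 -120/61 2 -5 W
4 12/5 60/53 936/265 -60/53 1 -5 N
5 40/39 24/17 1616/663 -24/17 1 -4 E
6 15/13 3 54/13 -3 2 -4 S
final 2 -5 W

n=0: pose=(1,-5,N); sL=12/5, sR=60/53; mL=936/265, mR=-60/53; mL+mR=12/5 → advance +1; mR−mL=-1236/265 → turn -1·90°
n=1: pose=(1,-4,E); sL=40/39, sR=24/17; mL=1616/663, mR=-24/17; mL+mR=40/39 → advance +1; mR−mL=-2552/663 → turn -1·90°
n=2: pose=(2,-4,S); sL=15/13, sR=3; mL=54/13, mR=-3; mL+mR=15/13 → advance +1; mR−mL=-93/13 → turn -1·90°
n=3: pose=(2,-5,W); sL=120/37, sR=120/61; mL=11760/2257, mR=-120/61; mL+mR=120/37 → advance +1; mR−mL=-16200/2257 → turn -1·90°
n=4: pose=(1,-5,N); sL=12/5, sR=60/53; mL=936/265, mR=-60/53; mL+mR=12/5 → advance +1; mR−mL=-1236/265 → turn -1·90°
n=5: pose=(1,-4,E); sL=40/39, sR=24/17; mL=1616/663, mR=-24/17; mL+mR=40/39 → advance +1; mR−mL=-2552/663 → turn -1·90°
n=6: pose=(2,-4,S); sL=15/13, sR=3; mL=54/13, mR=-3; mL+mR=15/13 → advance +1; mR−mL=-93/13 → turn -1·90°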